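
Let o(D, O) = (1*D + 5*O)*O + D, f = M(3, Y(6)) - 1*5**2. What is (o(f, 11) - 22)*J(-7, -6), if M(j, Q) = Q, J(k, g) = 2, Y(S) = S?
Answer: 710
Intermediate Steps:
f = -19 (f = 6 - 1*5**2 = 6 - 1*25 = 6 - 25 = -19)
o(D, O) = D + O*(D + 5*O) (o(D, O) = (D + 5*O)*O + D = O*(D + 5*O) + D = D + O*(D + 5*O))
(o(f, 11) - 22)*J(-7, -6) = ((-19 + 5*11**2 - 19*11) - 22)*2 = ((-19 + 5*121 - 209) - 22)*2 = ((-19 + 605 - 209) - 22)*2 = (377 - 22)*2 = 355*2 = 710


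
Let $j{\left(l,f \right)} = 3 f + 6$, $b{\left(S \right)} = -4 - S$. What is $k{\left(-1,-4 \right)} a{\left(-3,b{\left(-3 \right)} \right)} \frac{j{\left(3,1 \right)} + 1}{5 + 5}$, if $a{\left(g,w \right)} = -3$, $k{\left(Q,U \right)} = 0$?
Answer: $0$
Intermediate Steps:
$j{\left(l,f \right)} = 6 + 3 f$
$k{\left(-1,-4 \right)} a{\left(-3,b{\left(-3 \right)} \right)} \frac{j{\left(3,1 \right)} + 1}{5 + 5} = 0 \left(-3\right) \frac{\left(6 + 3 \cdot 1\right) + 1}{5 + 5} = 0 \frac{\left(6 + 3\right) + 1}{10} = 0 \left(9 + 1\right) \frac{1}{10} = 0 \cdot 10 \cdot \frac{1}{10} = 0 \cdot 1 = 0$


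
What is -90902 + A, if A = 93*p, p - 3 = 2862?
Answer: 175543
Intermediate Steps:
p = 2865 (p = 3 + 2862 = 2865)
A = 266445 (A = 93*2865 = 266445)
-90902 + A = -90902 + 266445 = 175543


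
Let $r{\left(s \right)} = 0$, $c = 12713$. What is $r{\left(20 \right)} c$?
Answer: $0$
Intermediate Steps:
$r{\left(20 \right)} c = 0 \cdot 12713 = 0$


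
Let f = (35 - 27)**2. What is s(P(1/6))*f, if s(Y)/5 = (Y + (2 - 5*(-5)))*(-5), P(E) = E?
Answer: -130400/3 ≈ -43467.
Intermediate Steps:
s(Y) = -675 - 25*Y (s(Y) = 5*((Y + (2 - 5*(-5)))*(-5)) = 5*((Y + (2 + 25))*(-5)) = 5*((Y + 27)*(-5)) = 5*((27 + Y)*(-5)) = 5*(-135 - 5*Y) = -675 - 25*Y)
f = 64 (f = 8**2 = 64)
s(P(1/6))*f = (-675 - 25/6)*64 = -4075/6*64 = -130400/3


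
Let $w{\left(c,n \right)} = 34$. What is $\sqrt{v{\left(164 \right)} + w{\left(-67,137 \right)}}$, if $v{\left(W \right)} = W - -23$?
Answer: $\sqrt{221} \approx 14.866$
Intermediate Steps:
$v{\left(W \right)} = 23 + W$ ($v{\left(W \right)} = W + 23 = 23 + W$)
$\sqrt{v{\left(164 \right)} + w{\left(-67,137 \right)}} = \sqrt{\left(23 + 164\right) + 34} = \sqrt{187 + 34} = \sqrt{221}$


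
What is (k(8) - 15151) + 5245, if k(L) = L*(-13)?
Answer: -10010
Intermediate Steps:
k(L) = -13*L
(k(8) - 15151) + 5245 = (-13*8 - 15151) + 5245 = (-104 - 15151) + 5245 = -15255 + 5245 = -10010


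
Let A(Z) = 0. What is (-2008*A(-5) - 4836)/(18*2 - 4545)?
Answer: 1612/1503 ≈ 1.0725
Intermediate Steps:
(-2008*A(-5) - 4836)/(18*2 - 4545) = (-2008*0 - 4836)/(18*2 - 4545) = (0 - 4836)/(36 - 4545) = -4836/(-4509) = -4836*(-1/4509) = 1612/1503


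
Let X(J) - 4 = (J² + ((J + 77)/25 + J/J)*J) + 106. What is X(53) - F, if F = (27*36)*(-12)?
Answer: 74558/5 ≈ 14912.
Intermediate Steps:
F = -11664 (F = 972*(-12) = -11664)
X(J) = 110 + J² + J*(102/25 + J/25) (X(J) = 4 + ((J² + ((J + 77)/25 + J/J)*J) + 106) = 4 + ((J² + ((77 + J)*(1/25) + 1)*J) + 106) = 4 + ((J² + ((77/25 + J/25) + 1)*J) + 106) = 4 + ((J² + (102/25 + J/25)*J) + 106) = 4 + ((J² + J*(102/25 + J/25)) + 106) = 4 + (106 + J² + J*(102/25 + J/25)) = 110 + J² + J*(102/25 + J/25))
X(53) - F = (110 + (26/25)*53² + (102/25)*53) - 1*(-11664) = (110 + (26/25)*2809 + 5406/25) + 11664 = (110 + 73034/25 + 5406/25) + 11664 = 16238/5 + 11664 = 74558/5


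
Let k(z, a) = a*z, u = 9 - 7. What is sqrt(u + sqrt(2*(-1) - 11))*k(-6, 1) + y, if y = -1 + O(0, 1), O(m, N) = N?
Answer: -6*sqrt(2 + I*sqrt(13)) ≈ -10.498 - 6.1819*I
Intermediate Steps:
u = 2
y = 0 (y = -1 + 1 = 0)
sqrt(u + sqrt(2*(-1) - 11))*k(-6, 1) + y = sqrt(2 + sqrt(2*(-1) - 11))*(1*(-6)) + 0 = sqrt(2 + sqrt(-2 - 11))*(-6) + 0 = sqrt(2 + sqrt(-13))*(-6) + 0 = sqrt(2 + I*sqrt(13))*(-6) + 0 = -6*sqrt(2 + I*sqrt(13)) + 0 = -6*sqrt(2 + I*sqrt(13))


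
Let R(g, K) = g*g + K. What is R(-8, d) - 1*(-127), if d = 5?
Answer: 196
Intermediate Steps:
R(g, K) = K + g² (R(g, K) = g² + K = K + g²)
R(-8, d) - 1*(-127) = (5 + (-8)²) - 1*(-127) = (5 + 64) + 127 = 69 + 127 = 196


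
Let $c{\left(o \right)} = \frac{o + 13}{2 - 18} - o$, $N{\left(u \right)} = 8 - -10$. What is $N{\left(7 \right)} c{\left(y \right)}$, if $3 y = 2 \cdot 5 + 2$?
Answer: $- \frac{729}{8} \approx -91.125$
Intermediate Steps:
$N{\left(u \right)} = 18$ ($N{\left(u \right)} = 8 + 10 = 18$)
$y = 4$ ($y = \frac{2 \cdot 5 + 2}{3} = \frac{10 + 2}{3} = \frac{1}{3} \cdot 12 = 4$)
$c{\left(o \right)} = - \frac{13}{16} - \frac{17 o}{16}$ ($c{\left(o \right)} = \frac{13 + o}{-16} - o = \left(13 + o\right) \left(- \frac{1}{16}\right) - o = \left(- \frac{13}{16} - \frac{o}{16}\right) - o = - \frac{13}{16} - \frac{17 o}{16}$)
$N{\left(7 \right)} c{\left(y \right)} = 18 \left(- \frac{13}{16} - \frac{17}{4}\right) = 18 \left(- \frac{81}{16}\right) = - \frac{729}{8}$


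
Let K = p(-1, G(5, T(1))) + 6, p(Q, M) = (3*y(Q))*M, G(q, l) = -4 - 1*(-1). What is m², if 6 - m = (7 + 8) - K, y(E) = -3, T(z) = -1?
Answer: 576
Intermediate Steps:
G(q, l) = -3 (G(q, l) = -4 + 1 = -3)
p(Q, M) = -9*M (p(Q, M) = (3*(-3))*M = -9*M)
K = 33 (K = -9*(-3) + 6 = 27 + 6 = 33)
m = 24 (m = 6 - ((7 + 8) - 1*33) = 6 - (15 - 33) = 6 - 1*(-18) = 6 + 18 = 24)
m² = 24² = 576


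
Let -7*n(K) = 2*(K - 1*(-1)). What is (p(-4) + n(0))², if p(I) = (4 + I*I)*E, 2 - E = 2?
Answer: 4/49 ≈ 0.081633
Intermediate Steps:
E = 0 (E = 2 - 1*2 = 2 - 2 = 0)
p(I) = 0 (p(I) = (4 + I*I)*0 = (4 + I²)*0 = 0)
n(K) = -2/7 - 2*K/7 (n(K) = -2*(K - 1*(-1))/7 = -2*(K + 1)/7 = -2*(1 + K)/7 = -(2 + 2*K)/7 = -2/7 - 2*K/7)
(p(-4) + n(0))² = (0 + (-2/7 - 2/7*0))² = (0 + (-2/7 + 0))² = (0 - 2/7)² = (-2/7)² = 4/49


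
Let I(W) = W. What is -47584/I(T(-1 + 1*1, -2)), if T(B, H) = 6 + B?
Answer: -23792/3 ≈ -7930.7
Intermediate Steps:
-47584/I(T(-1 + 1*1, -2)) = -47584/(6 + (-1 + 1*1)) = -47584/(6 + (-1 + 1)) = -47584/(6 + 0) = -47584/6 = -47584*⅙ = -23792/3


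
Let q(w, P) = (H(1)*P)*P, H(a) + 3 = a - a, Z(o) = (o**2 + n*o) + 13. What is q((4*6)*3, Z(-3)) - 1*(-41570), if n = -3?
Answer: 38687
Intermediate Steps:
Z(o) = 13 + o**2 - 3*o (Z(o) = (o**2 - 3*o) + 13 = 13 + o**2 - 3*o)
H(a) = -3 (H(a) = -3 + (a - a) = -3 + 0 = -3)
q(w, P) = -3*P**2 (q(w, P) = (-3*P)*P = -3*P**2)
q((4*6)*3, Z(-3)) - 1*(-41570) = -3*(13 + (-3)**2 - 3*(-3))**2 - 1*(-41570) = -3*(13 + 9 + 9)**2 + 41570 = -3*31**2 + 41570 = -3*961 + 41570 = -2883 + 41570 = 38687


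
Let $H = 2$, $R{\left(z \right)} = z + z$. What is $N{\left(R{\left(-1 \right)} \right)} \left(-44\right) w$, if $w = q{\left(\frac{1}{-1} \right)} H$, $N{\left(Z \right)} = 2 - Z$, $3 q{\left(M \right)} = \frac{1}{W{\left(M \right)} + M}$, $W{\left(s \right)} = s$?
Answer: $\frac{176}{3} \approx 58.667$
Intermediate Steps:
$R{\left(z \right)} = 2 z$
$q{\left(M \right)} = \frac{1}{6 M}$ ($q{\left(M \right)} = \frac{1}{3 \left(M + M\right)} = \frac{1}{3 \cdot 2 M} = \frac{\frac{1}{2} \frac{1}{M}}{3} = \frac{1}{6 M}$)
$w = - \frac{1}{3}$ ($w = \frac{1}{6 \frac{1}{-1}} \cdot 2 = \frac{1}{6 \left(-1\right)} 2 = \frac{1}{6} \left(-1\right) 2 = \left(- \frac{1}{6}\right) 2 = - \frac{1}{3} \approx -0.33333$)
$N{\left(R{\left(-1 \right)} \right)} \left(-44\right) w = \left(2 - 2 \left(-1\right)\right) \left(-44\right) \left(- \frac{1}{3}\right) = \left(2 - -2\right) \left(-44\right) \left(- \frac{1}{3}\right) = \left(2 + 2\right) \left(-44\right) \left(- \frac{1}{3}\right) = 4 \left(-44\right) \left(- \frac{1}{3}\right) = \left(-176\right) \left(- \frac{1}{3}\right) = \frac{176}{3}$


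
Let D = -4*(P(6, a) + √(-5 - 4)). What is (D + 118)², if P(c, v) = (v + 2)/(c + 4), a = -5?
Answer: 351616/25 - 14304*I/5 ≈ 14065.0 - 2860.8*I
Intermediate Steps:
P(c, v) = (2 + v)/(4 + c)
D = 6/5 - 12*I (D = -4*((2 - 5)/(4 + 6) + √(-5 - 4)) = -4*(-3/10 + √(-9)) = -4*((⅒)*(-3) + 3*I) = -4*(-3/10 + 3*I) = 6/5 - 12*I ≈ 1.2 - 12.0*I)
(D + 118)² = ((6/5 - 12*I) + 118)² = (596/5 - 12*I)²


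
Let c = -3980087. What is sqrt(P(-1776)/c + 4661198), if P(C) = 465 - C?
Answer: sqrt(73838468798400192695)/3980087 ≈ 2159.0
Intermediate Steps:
sqrt(P(-1776)/c + 4661198) = sqrt((465 - 1*(-1776))/(-3980087) + 4661198) = sqrt((465 + 1776)*(-1/3980087) + 4661198) = sqrt(2241*(-1/3980087) + 4661198) = sqrt(-2241/3980087 + 4661198) = sqrt(18551973561985/3980087) = sqrt(73838468798400192695)/3980087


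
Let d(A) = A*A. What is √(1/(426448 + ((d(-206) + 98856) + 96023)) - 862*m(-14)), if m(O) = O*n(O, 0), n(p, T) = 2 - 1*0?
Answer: √10633870744262747/663763 ≈ 155.36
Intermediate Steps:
n(p, T) = 2 (n(p, T) = 2 + 0 = 2)
d(A) = A²
m(O) = 2*O (m(O) = O*2 = 2*O)
√(1/(426448 + ((d(-206) + 98856) + 96023)) - 862*m(-14)) = √(1/(426448 + (((-206)² + 98856) + 96023)) - 1724*(-14)) = √(1/(426448 + ((42436 + 98856) + 96023)) - 862*(-28)) = √(1/(426448 + (141292 + 96023)) + 24136) = √(1/(426448 + 237315) + 24136) = √(1/663763 + 24136) = √(16020583769/663763) = √10633870744262747/663763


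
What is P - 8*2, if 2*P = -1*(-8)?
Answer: -12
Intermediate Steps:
P = 4 (P = (-1*(-8))/2 = (1/2)*8 = 4)
P - 8*2 = 4 - 8*2 = 4 - 16 = -12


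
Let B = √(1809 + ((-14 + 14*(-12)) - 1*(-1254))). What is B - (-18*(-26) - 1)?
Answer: -467 + √2881 ≈ -413.33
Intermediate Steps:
B = √2881 (B = √(1809 + ((-14 - 168) + 1254)) = √(1809 + (-182 + 1254)) = √(1809 + 1072) = √2881 ≈ 53.675)
B - (-18*(-26) - 1) = √2881 - (-18*(-26) - 1) = √2881 - (468 - 1) = √2881 - 1*467 = √2881 - 467 = -467 + √2881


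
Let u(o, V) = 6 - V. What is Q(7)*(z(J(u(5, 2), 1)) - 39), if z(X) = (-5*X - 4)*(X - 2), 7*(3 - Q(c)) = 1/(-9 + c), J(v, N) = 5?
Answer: -387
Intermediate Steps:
Q(c) = 3 - 1/(7*(-9 + c))
z(X) = (-4 - 5*X)*(-2 + X)
Q(7)*(z(J(u(5, 2), 1)) - 39) = ((-190 + 21*7)/(7*(-9 + 7)))*((8 - 5*5² + 6*5) - 39) = ((⅐)*(-190 + 147)/(-2))*((8 - 5*25 + 30) - 39) = ((⅐)*(-½)*(-43))*((8 - 125 + 30) - 39) = 43*(-87 - 39)/14 = (43/14)*(-126) = -387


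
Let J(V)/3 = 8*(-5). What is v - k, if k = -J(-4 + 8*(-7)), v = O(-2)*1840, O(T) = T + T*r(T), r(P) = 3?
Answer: -14840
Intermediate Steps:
J(V) = -120 (J(V) = 3*(8*(-5)) = 3*(-40) = -120)
O(T) = 4*T (O(T) = T + T*3 = T + 3*T = 4*T)
v = -14720 (v = (4*(-2))*1840 = -8*1840 = -14720)
k = 120 (k = -1*(-120) = 120)
v - k = -14720 - 1*120 = -14720 - 120 = -14840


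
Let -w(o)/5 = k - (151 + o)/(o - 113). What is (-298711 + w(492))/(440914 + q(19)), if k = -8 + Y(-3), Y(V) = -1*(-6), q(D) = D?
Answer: -113204464/167113607 ≈ -0.67741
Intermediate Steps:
Y(V) = 6
k = -2 (k = -8 + 6 = -2)
w(o) = 10 + 5*(151 + o)/(-113 + o) (w(o) = -5*(-2 - (151 + o)/(o - 113)) = -5*(-2 - (151 + o)/(-113 + o)) = 10 + 5*(151 + o)/(-113 + o))
(-298711 + w(492))/(440914 + q(19)) = (-298711 + 15*(-25 + 492)/(-113 + 492))/(440914 + 19) = (-298711 + 15*467/379)/440933 = (-298711 + 15*(1/379)*467)*(1/440933) = (-298711 + 7005/379)*(1/440933) = -113204464/379*1/440933 = -113204464/167113607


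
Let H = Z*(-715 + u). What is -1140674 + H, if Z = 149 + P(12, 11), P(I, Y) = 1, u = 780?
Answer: -1130924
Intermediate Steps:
Z = 150 (Z = 149 + 1 = 150)
H = 9750 (H = 150*(-715 + 780) = 150*65 = 9750)
-1140674 + H = -1140674 + 9750 = -1130924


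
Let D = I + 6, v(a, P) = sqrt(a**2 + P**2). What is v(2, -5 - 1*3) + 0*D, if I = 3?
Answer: 2*sqrt(17) ≈ 8.2462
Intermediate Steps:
v(a, P) = sqrt(P**2 + a**2)
D = 9 (D = 3 + 6 = 9)
v(2, -5 - 1*3) + 0*D = sqrt((-5 - 1*3)**2 + 2**2) + 0*9 = sqrt((-5 - 3)**2 + 4) + 0 = sqrt((-8)**2 + 4) + 0 = sqrt(64 + 4) + 0 = sqrt(68) + 0 = 2*sqrt(17) + 0 = 2*sqrt(17)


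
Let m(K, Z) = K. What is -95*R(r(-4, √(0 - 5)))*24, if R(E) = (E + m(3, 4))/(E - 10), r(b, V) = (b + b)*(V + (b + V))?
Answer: -389500/147 - 39520*I*√5/147 ≈ -2649.7 - 601.15*I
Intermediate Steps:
r(b, V) = 2*b*(b + 2*V) (r(b, V) = (2*b)*(V + (V + b)) = (2*b)*(b + 2*V) = 2*b*(b + 2*V))
R(E) = (3 + E)/(-10 + E) (R(E) = (E + 3)/(E - 10) = (3 + E)/(-10 + E))
-95*R(r(-4, √(0 - 5)))*24 = -95*(3 + 2*(-4)*(-4 + 2*√(0 - 5)))/(-10 + 2*(-4)*(-4 + 2*√(0 - 5)))*24 = -95*(3 + 2*(-4)*(-4 + 2*√(-5)))/(-10 + 2*(-4)*(-4 + 2*√(-5)))*24 = -95*(3 + 2*(-4)*(-4 + 2*(I*√5)))/(-10 + 2*(-4)*(-4 + 2*(I*√5)))*24 = -95*(3 + 2*(-4)*(-4 + 2*I*√5))/(-10 + 2*(-4)*(-4 + 2*I*√5))*24 = -95*(3 + (32 - 16*I*√5))/(-10 + (32 - 16*I*√5))*24 = -95*(35 - 16*I*√5)/(22 - 16*I*√5)*24 = -2280*(35 - 16*I*√5)/(22 - 16*I*√5)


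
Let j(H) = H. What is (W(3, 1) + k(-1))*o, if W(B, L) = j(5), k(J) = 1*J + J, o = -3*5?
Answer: -45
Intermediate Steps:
o = -15
k(J) = 2*J (k(J) = J + J = 2*J)
W(B, L) = 5
(W(3, 1) + k(-1))*o = (5 + 2*(-1))*(-15) = (5 - 2)*(-15) = 3*(-15) = -45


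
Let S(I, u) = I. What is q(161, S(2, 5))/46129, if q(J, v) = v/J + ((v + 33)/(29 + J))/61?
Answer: 5763/17215250542 ≈ 3.3476e-7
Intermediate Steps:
q(J, v) = v/J + (33 + v)/(61*(29 + J)) (q(J, v) = v/J + ((33 + v)/(29 + J))*(1/61) = v/J + (33 + v)/(61*(29 + J)))
q(161, S(2, 5))/46129 = ((1/61)*(33*161 + 1769*2 + 62*161*2)/(161*(29 + 161)))/46129 = ((1/61)*(1/161)*(5313 + 3538 + 19964)/190)*(1/46129) = ((1/61)*(1/161)*(1/190)*28815)*(1/46129) = (5763/373198)*(1/46129) = 5763/17215250542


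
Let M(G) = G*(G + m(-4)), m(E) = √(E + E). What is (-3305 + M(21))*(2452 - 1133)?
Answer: -3777616 + 55398*I*√2 ≈ -3.7776e+6 + 78345.0*I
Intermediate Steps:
m(E) = √2*√E (m(E) = √(2*E) = √2*√E)
M(G) = G*(G + 2*I*√2) (M(G) = G*(G + √2*√(-4)) = G*(G + √2*(2*I)) = G*(G + 2*I*√2))
(-3305 + M(21))*(2452 - 1133) = (-3305 + 21*(21 + 2*I*√2))*(2452 - 1133) = (-3305 + (441 + 42*I*√2))*1319 = (-2864 + 42*I*√2)*1319 = -3777616 + 55398*I*√2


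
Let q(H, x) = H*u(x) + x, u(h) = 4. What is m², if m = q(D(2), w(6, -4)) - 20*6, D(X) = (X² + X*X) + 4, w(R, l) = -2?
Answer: 5476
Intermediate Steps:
D(X) = 4 + 2*X² (D(X) = (X² + X²) + 4 = 2*X² + 4 = 4 + 2*X²)
q(H, x) = x + 4*H (q(H, x) = H*4 + x = 4*H + x = x + 4*H)
m = -74 (m = (-2 + 4*(4 + 2*2²)) - 20*6 = (-2 + 4*(4 + 2*4)) - 4*30 = (-2 + 4*(4 + 8)) - 120 = (-2 + 4*12) - 120 = (-2 + 48) - 120 = 46 - 120 = -74)
m² = (-74)² = 5476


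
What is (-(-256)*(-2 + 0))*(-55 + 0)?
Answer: 28160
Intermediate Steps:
(-(-256)*(-2 + 0))*(-55 + 0) = -(-256)*(-2)*(-55) = -128*4*(-55) = -512*(-55) = 28160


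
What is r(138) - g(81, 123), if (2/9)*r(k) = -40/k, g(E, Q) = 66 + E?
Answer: -3411/23 ≈ -148.30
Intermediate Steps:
r(k) = -180/k (r(k) = 9*(-40/k)/2 = -180/k)
r(138) - g(81, 123) = -180/138 - (66 + 81) = -180*1/138 - 1*147 = -30/23 - 147 = -3411/23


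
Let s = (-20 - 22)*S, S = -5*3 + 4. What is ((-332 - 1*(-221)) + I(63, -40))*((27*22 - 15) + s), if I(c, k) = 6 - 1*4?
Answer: -113469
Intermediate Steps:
S = -11 (S = -15 + 4 = -11)
s = 462 (s = (-20 - 22)*(-11) = -42*(-11) = 462)
I(c, k) = 2 (I(c, k) = 6 - 4 = 2)
((-332 - 1*(-221)) + I(63, -40))*((27*22 - 15) + s) = ((-332 - 1*(-221)) + 2)*((27*22 - 15) + 462) = ((-332 + 221) + 2)*((594 - 15) + 462) = (-111 + 2)*(579 + 462) = -109*1041 = -113469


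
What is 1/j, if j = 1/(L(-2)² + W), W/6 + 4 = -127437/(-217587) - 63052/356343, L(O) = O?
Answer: -151173351402/8615067149 ≈ -17.548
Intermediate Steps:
W = -185633619998/8615067149 (W = -24 + 6*(-127437/(-217587) - 63052/356343) = -24 + 6*(-127437*(-1/217587) - 63052*1/356343) = -24 + 6*(42479/72529 - 63052/356343) = -24 + 6*(10563995789/25845201447) = -24 + 21127991578/8615067149 = -185633619998/8615067149 ≈ -21.548)
j = -8615067149/151173351402 (j = 1/((-2)² - 185633619998/8615067149) = 1/(4 - 185633619998/8615067149) = 1/(-151173351402/8615067149) = -8615067149/151173351402 ≈ -0.056988)
1/j = 1/(-8615067149/151173351402) = -151173351402/8615067149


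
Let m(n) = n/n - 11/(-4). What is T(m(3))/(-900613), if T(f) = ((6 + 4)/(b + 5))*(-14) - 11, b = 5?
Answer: 25/900613 ≈ 2.7759e-5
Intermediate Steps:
m(n) = 15/4 (m(n) = 1 - 11*(-¼) = 1 + 11/4 = 15/4)
T(f) = -25 (T(f) = ((6 + 4)/(5 + 5))*(-14) - 11 = (10/10)*(-14) - 11 = (10*(⅒))*(-14) - 11 = 1*(-14) - 11 = -14 - 11 = -25)
T(m(3))/(-900613) = -25/(-900613) = -25*(-1/900613) = 25/900613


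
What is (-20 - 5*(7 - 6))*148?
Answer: -3700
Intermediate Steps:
(-20 - 5*(7 - 6))*148 = (-20 - 5*1)*148 = (-20 - 5)*148 = -25*148 = -3700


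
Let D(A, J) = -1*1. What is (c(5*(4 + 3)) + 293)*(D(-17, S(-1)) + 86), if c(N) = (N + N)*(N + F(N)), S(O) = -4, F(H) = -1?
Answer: 227205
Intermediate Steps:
D(A, J) = -1
c(N) = 2*N*(-1 + N) (c(N) = (N + N)*(N - 1) = (2*N)*(-1 + N) = 2*N*(-1 + N))
(c(5*(4 + 3)) + 293)*(D(-17, S(-1)) + 86) = (2*(5*(4 + 3))*(-1 + 5*(4 + 3)) + 293)*(-1 + 86) = (2*(5*7)*(-1 + 5*7) + 293)*85 = (2*35*(-1 + 35) + 293)*85 = (2*35*34 + 293)*85 = (2380 + 293)*85 = 2673*85 = 227205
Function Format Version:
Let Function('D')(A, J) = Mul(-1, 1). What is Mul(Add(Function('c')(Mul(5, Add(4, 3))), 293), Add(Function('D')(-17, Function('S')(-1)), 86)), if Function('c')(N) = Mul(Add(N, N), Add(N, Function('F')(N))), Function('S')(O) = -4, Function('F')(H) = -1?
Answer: 227205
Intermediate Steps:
Function('D')(A, J) = -1
Function('c')(N) = Mul(2, N, Add(-1, N)) (Function('c')(N) = Mul(Add(N, N), Add(N, -1)) = Mul(Mul(2, N), Add(-1, N)) = Mul(2, N, Add(-1, N)))
Mul(Add(Function('c')(Mul(5, Add(4, 3))), 293), Add(Function('D')(-17, Function('S')(-1)), 86)) = Mul(Add(Mul(2, Mul(5, Add(4, 3)), Add(-1, Mul(5, Add(4, 3)))), 293), Add(-1, 86)) = Mul(Add(Mul(2, Mul(5, 7), Add(-1, Mul(5, 7))), 293), 85) = Mul(Add(Mul(2, 35, Add(-1, 35)), 293), 85) = Mul(Add(Mul(2, 35, 34), 293), 85) = Mul(Add(2380, 293), 85) = Mul(2673, 85) = 227205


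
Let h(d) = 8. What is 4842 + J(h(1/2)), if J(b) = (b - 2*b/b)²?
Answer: 4878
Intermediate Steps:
J(b) = (-2 + b)² (J(b) = (b - 2*1)² = (b - 2)² = (-2 + b)²)
4842 + J(h(1/2)) = 4842 + (-2 + 8)² = 4842 + 6² = 4842 + 36 = 4878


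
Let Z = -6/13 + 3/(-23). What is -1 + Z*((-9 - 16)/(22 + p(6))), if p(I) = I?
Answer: -3947/8372 ≈ -0.47145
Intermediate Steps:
Z = -177/299 (Z = -6*1/13 + 3*(-1/23) = -6/13 - 3/23 = -177/299 ≈ -0.59197)
-1 + Z*((-9 - 16)/(22 + p(6))) = -1 - 177*(-9 - 16)/(299*(22 + 6)) = -1 - (-4425)/(299*28) = -1 - 177/299*(-25/28) = -1 + 4425/8372 = -3947/8372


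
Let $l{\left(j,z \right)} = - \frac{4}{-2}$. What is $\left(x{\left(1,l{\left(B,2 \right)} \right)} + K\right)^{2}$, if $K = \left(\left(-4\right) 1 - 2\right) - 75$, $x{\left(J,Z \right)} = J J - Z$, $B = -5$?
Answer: $6724$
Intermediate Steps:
$l{\left(j,z \right)} = 2$ ($l{\left(j,z \right)} = \left(-4\right) \left(- \frac{1}{2}\right) = 2$)
$x{\left(J,Z \right)} = J^{2} - Z$
$K = -81$ ($K = \left(-4 - 2\right) - 75 = -6 - 75 = -81$)
$\left(x{\left(1,l{\left(B,2 \right)} \right)} + K\right)^{2} = \left(\left(1^{2} - 2\right) - 81\right)^{2} = \left(\left(1 - 2\right) - 81\right)^{2} = \left(-1 - 81\right)^{2} = \left(-82\right)^{2} = 6724$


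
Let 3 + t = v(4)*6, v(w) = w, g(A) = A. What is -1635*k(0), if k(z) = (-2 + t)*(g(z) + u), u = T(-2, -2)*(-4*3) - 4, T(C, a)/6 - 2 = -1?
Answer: 2360940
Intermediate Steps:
T(C, a) = 6 (T(C, a) = 12 + 6*(-1) = 12 - 6 = 6)
u = -76 (u = 6*(-4*3) - 4 = 6*(-12) - 4 = -72 - 4 = -76)
t = 21 (t = -3 + 4*6 = -3 + 24 = 21)
k(z) = -1444 + 19*z (k(z) = (-2 + 21)*(z - 76) = 19*(-76 + z) = -1444 + 19*z)
-1635*k(0) = -1635*(-1444 + 19*0) = -1635*(-1444 + 0) = -1635*(-1444) = 2360940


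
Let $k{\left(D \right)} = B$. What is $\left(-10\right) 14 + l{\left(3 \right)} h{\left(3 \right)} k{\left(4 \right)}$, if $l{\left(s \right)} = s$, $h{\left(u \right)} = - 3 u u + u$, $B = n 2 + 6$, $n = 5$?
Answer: $-1292$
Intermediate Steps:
$B = 16$ ($B = 5 \cdot 2 + 6 = 10 + 6 = 16$)
$h{\left(u \right)} = u - 3 u^{2}$ ($h{\left(u \right)} = - 3 u^{2} + u = u - 3 u^{2}$)
$k{\left(D \right)} = 16$
$\left(-10\right) 14 + l{\left(3 \right)} h{\left(3 \right)} k{\left(4 \right)} = \left(-10\right) 14 + 3 \cdot 3 \left(1 - 9\right) 16 = -140 + 3 \cdot 3 \left(1 - 9\right) 16 = -140 + 3 \cdot 3 \left(-8\right) 16 = -140 + 3 \left(-24\right) 16 = -140 - 1152 = -1292$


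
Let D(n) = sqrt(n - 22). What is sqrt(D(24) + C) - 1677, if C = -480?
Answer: -1677 + I*sqrt(480 - sqrt(2)) ≈ -1677.0 + 21.877*I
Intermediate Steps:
D(n) = sqrt(-22 + n)
sqrt(D(24) + C) - 1677 = sqrt(sqrt(-22 + 24) - 480) - 1677 = sqrt(sqrt(2) - 480) - 1677 = sqrt(-480 + sqrt(2)) - 1677 = -1677 + sqrt(-480 + sqrt(2))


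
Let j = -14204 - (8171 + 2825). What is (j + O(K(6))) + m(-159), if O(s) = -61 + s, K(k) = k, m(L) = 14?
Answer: -25241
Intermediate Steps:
j = -25200 (j = -14204 - 1*10996 = -14204 - 10996 = -25200)
(j + O(K(6))) + m(-159) = (-25200 + (-61 + 6)) + 14 = (-25200 - 55) + 14 = -25255 + 14 = -25241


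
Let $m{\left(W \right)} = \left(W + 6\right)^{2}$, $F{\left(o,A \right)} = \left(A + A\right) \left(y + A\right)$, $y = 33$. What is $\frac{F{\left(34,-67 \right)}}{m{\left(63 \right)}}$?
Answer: $\frac{4556}{4761} \approx 0.95694$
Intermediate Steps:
$F{\left(o,A \right)} = 2 A \left(33 + A\right)$ ($F{\left(o,A \right)} = \left(A + A\right) \left(33 + A\right) = 2 A \left(33 + A\right)$)
$m{\left(W \right)} = \left(6 + W\right)^{2}$
$\frac{F{\left(34,-67 \right)}}{m{\left(63 \right)}} = \frac{2 \left(-67\right) \left(33 - 67\right)}{\left(6 + 63\right)^{2}} = \frac{2 \left(-67\right) \left(-34\right)}{69^{2}} = \frac{4556}{4761}$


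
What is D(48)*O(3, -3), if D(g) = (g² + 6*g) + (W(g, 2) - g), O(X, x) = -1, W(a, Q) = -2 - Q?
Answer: -2540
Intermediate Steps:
D(g) = -4 + g² + 5*g (D(g) = (g² + 6*g) + ((-2 - 1*2) - g) = (g² + 6*g) + ((-2 - 2) - g) = (g² + 6*g) + (-4 - g) = -4 + g² + 5*g)
D(48)*O(3, -3) = (-4 + 48² + 5*48)*(-1) = (-4 + 2304 + 240)*(-1) = 2540*(-1) = -2540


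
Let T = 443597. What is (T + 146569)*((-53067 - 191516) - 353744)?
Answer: -353112252282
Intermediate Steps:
(T + 146569)*((-53067 - 191516) - 353744) = (443597 + 146569)*((-53067 - 191516) - 353744) = 590166*(-244583 - 353744) = 590166*(-598327) = -353112252282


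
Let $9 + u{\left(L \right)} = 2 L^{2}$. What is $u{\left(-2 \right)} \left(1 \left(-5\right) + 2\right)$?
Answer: $3$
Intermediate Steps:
$u{\left(L \right)} = -9 + 2 L^{2}$
$u{\left(-2 \right)} \left(1 \left(-5\right) + 2\right) = \left(-9 + 2 \left(-2\right)^{2}\right) \left(1 \left(-5\right) + 2\right) = \left(-9 + 2 \cdot 4\right) \left(-5 + 2\right) = \left(-9 + 8\right) \left(-3\right) = \left(-1\right) \left(-3\right) = 3$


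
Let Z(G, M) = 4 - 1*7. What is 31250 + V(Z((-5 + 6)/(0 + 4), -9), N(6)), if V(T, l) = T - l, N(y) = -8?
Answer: 31255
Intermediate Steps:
Z(G, M) = -3 (Z(G, M) = 4 - 7 = -3)
31250 + V(Z((-5 + 6)/(0 + 4), -9), N(6)) = 31250 + (-3 - 1*(-8)) = 31250 + (-3 + 8) = 31250 + 5 = 31255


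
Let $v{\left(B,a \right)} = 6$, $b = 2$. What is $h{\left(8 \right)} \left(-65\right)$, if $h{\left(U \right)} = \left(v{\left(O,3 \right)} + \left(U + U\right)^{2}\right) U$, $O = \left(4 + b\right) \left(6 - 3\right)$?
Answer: $-136240$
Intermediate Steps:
$O = 18$ ($O = \left(4 + 2\right) \left(6 - 3\right) = 6 \cdot 3 = 18$)
$h{\left(U \right)} = U \left(6 + 4 U^{2}\right)$ ($h{\left(U \right)} = \left(6 + \left(U + U\right)^{2}\right) U = \left(6 + \left(2 U\right)^{2}\right) U = \left(6 + 4 U^{2}\right) U = U \left(6 + 4 U^{2}\right)$)
$h{\left(8 \right)} \left(-65\right) = \left(4 \cdot 8^{3} + 6 \cdot 8\right) \left(-65\right) = \left(4 \cdot 512 + 48\right) \left(-65\right) = \left(2048 + 48\right) \left(-65\right) = 2096 \left(-65\right) = -136240$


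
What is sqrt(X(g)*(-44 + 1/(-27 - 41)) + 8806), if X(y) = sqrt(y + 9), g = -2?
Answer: sqrt(10179736 - 50881*sqrt(7))/34 ≈ 93.218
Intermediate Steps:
X(y) = sqrt(9 + y)
sqrt(X(g)*(-44 + 1/(-27 - 41)) + 8806) = sqrt(sqrt(9 - 2)*(-44 + 1/(-27 - 41)) + 8806) = sqrt(sqrt(7)*(-44 + 1/(-68)) + 8806) = sqrt(sqrt(7)*(-44 - 1/68) + 8806) = sqrt(sqrt(7)*(-2993/68) + 8806) = sqrt(-2993*sqrt(7)/68 + 8806) = sqrt(8806 - 2993*sqrt(7)/68)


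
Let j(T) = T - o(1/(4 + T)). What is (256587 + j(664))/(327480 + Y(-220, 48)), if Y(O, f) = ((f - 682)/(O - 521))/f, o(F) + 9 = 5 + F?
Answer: 764028823194/972592074379 ≈ 0.78556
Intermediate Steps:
o(F) = -4 + F (o(F) = -9 + (5 + F) = -4 + F)
Y(O, f) = (-682 + f)/(f*(-521 + O)) (Y(O, f) = ((-682 + f)/(-521 + O))/f = (-682 + f)/(f*(-521 + O)))
j(T) = 4 + T - 1/(4 + T) (j(T) = T - (-4 + 1/(4 + T)) = T + (4 - 1/(4 + T)) = 4 + T - 1/(4 + T))
(256587 + j(664))/(327480 + Y(-220, 48)) = (256587 + (4 + 664 - 1/(4 + 664)))/(327480 + (-682 + 48)/(48*(-521 - 220))) = (256587 + (4 + 664 - 1/668))/(327480 + (1/48)*(-634)/(-741)) = (256587 + (4 + 664 - 1*1/668))/(327480 + (1/48)*(-1/741)*(-634)) = (256587 + (4 + 664 - 1/668))/(327480 + 317/17784) = (256587 + 446223/668)/(5823904637/17784) = (171846339/668)*(17784/5823904637) = 764028823194/972592074379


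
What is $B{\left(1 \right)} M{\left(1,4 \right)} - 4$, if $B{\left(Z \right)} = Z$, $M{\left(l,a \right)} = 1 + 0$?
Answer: $-3$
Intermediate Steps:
$M{\left(l,a \right)} = 1$
$B{\left(1 \right)} M{\left(1,4 \right)} - 4 = 1 \cdot 1 - 4 = 1 - 4 = -3$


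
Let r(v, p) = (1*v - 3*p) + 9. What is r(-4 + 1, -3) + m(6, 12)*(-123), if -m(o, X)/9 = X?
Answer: 13299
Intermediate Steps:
r(v, p) = 9 + v - 3*p (r(v, p) = (v - 3*p) + 9 = 9 + v - 3*p)
m(o, X) = -9*X
r(-4 + 1, -3) + m(6, 12)*(-123) = (9 + (-4 + 1) - 3*(-3)) - 9*12*(-123) = (9 - 3 + 9) - 108*(-123) = 15 + 13284 = 13299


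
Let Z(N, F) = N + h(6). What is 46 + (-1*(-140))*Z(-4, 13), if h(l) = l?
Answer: 326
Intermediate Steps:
Z(N, F) = 6 + N (Z(N, F) = N + 6 = 6 + N)
46 + (-1*(-140))*Z(-4, 13) = 46 + (-1*(-140))*(6 - 4) = 46 + 140*2 = 46 + 280 = 326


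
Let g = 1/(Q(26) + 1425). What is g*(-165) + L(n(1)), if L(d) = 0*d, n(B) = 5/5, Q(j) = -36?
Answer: -55/463 ≈ -0.11879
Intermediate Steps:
n(B) = 1 (n(B) = 5*(1/5) = 1)
L(d) = 0
g = 1/1389 (g = 1/(-36 + 1425) = 1/1389 ≈ 0.00071994)
g*(-165) + L(n(1)) = (1/1389)*(-165) + 0 = -55/463 + 0 = -55/463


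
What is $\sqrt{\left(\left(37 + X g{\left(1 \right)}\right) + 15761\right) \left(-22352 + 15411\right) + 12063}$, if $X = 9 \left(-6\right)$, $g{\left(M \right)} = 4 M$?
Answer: $i \sqrt{108142599} \approx 10399.0 i$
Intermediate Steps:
$X = -54$
$\sqrt{\left(\left(37 + X g{\left(1 \right)}\right) + 15761\right) \left(-22352 + 15411\right) + 12063} = \sqrt{\left(\left(37 - 54 \cdot 4 \cdot 1\right) + 15761\right) \left(-22352 + 15411\right) + 12063} = \sqrt{\left(\left(37 - 216\right) + 15761\right) \left(-6941\right) + 12063} = \sqrt{\left(-179 + 15761\right) \left(-6941\right) + 12063} = \sqrt{15582 \left(-6941\right) + 12063} = \sqrt{-108154662 + 12063} = \sqrt{-108142599} = i \sqrt{108142599}$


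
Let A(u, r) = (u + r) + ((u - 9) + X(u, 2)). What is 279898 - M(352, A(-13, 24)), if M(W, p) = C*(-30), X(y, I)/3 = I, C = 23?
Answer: 280588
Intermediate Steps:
X(y, I) = 3*I
A(u, r) = -3 + r + 2*u (A(u, r) = (u + r) + ((u - 9) + 3*2) = (r + u) + ((-9 + u) + 6) = (r + u) + (-3 + u) = -3 + r + 2*u)
M(W, p) = -690 (M(W, p) = 23*(-30) = -690)
279898 - M(352, A(-13, 24)) = 279898 - 1*(-690) = 279898 + 690 = 280588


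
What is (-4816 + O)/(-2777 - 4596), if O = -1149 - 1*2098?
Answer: 8063/7373 ≈ 1.0936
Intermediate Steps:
O = -3247 (O = -1149 - 2098 = -3247)
(-4816 + O)/(-2777 - 4596) = (-4816 - 3247)/(-2777 - 4596) = -8063/(-7373) = -8063*(-1/7373) = 8063/7373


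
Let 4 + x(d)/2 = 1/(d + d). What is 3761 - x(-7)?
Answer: 26384/7 ≈ 3769.1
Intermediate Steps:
x(d) = -8 + 1/d (x(d) = -8 + 2/(d + d) = -8 + 2/((2*d)) = -8 + 2*(1/(2*d)) = -8 + 1/d)
3761 - x(-7) = 3761 - (-8 + 1/(-7)) = 3761 - (-8 - ⅐) = 3761 - 1*(-57/7) = 3761 + 57/7 = 26384/7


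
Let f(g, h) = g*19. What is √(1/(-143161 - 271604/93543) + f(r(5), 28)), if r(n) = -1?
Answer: 8*I*√53243112710142386383/13391981027 ≈ 4.3589*I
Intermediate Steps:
f(g, h) = 19*g
√(1/(-143161 - 271604/93543) + f(r(5), 28)) = √(1/(-143161 - 271604/93543) + 19*(-1)) = √(1/(-143161 - 271604*1/93543) - 19) = √(1/(-143161 - 271604/93543) - 19) = √(1/(-13391981027/93543) - 19) = √(-93543/13391981027 - 19) = √(-254447733056/13391981027) = 8*I*√53243112710142386383/13391981027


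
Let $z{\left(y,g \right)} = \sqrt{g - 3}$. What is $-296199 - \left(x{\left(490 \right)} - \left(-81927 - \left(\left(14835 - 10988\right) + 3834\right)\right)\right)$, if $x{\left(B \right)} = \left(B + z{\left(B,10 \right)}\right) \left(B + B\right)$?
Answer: $-866007 - 980 \sqrt{7} \approx -8.686 \cdot 10^{5}$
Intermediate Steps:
$z{\left(y,g \right)} = \sqrt{-3 + g}$
$x{\left(B \right)} = 2 B \left(B + \sqrt{7}\right)$ ($x{\left(B \right)} = \left(B + \sqrt{-3 + 10}\right) \left(B + B\right) = \left(B + \sqrt{7}\right) 2 B = 2 B \left(B + \sqrt{7}\right)$)
$-296199 - \left(x{\left(490 \right)} - \left(-81927 - \left(\left(14835 - 10988\right) + 3834\right)\right)\right) = -296199 - \left(2 \cdot 490 \left(490 + \sqrt{7}\right) - \left(-81927 - \left(\left(14835 - 10988\right) + 3834\right)\right)\right) = -296199 - \left(\left(480200 + 980 \sqrt{7}\right) - \left(-81927 - \left(3847 + 3834\right)\right)\right) = -296199 - \left(\left(480200 + 980 \sqrt{7}\right) - \left(-81927 - 7681\right)\right) = -296199 - \left(\left(480200 + 980 \sqrt{7}\right) - -89608\right) = -296199 - \left(\left(480200 + 980 \sqrt{7}\right) + 89608\right) = -296199 - \left(569808 + 980 \sqrt{7}\right) = -866007 - 980 \sqrt{7}$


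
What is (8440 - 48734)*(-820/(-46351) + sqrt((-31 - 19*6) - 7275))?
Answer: -33041080/46351 - 80588*I*sqrt(1855) ≈ -712.84 - 3.4709e+6*I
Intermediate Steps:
(8440 - 48734)*(-820/(-46351) + sqrt((-31 - 19*6) - 7275)) = -40294*(-820*(-1/46351) + sqrt((-31 - 114) - 7275)) = -40294*(820/46351 + sqrt(-145 - 7275)) = -40294*(820/46351 + sqrt(-7420)) = -40294*(820/46351 + 2*I*sqrt(1855)) = -33041080/46351 - 80588*I*sqrt(1855)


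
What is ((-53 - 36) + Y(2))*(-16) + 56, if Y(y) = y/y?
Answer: 1464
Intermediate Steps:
Y(y) = 1
((-53 - 36) + Y(2))*(-16) + 56 = ((-53 - 36) + 1)*(-16) + 56 = (-89 + 1)*(-16) + 56 = -88*(-16) + 56 = 1408 + 56 = 1464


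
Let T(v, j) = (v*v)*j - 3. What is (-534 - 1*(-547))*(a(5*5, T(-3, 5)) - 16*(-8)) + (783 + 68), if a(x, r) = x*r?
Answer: 16165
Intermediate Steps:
T(v, j) = -3 + j*v² (T(v, j) = v²*j - 3 = j*v² - 3 = -3 + j*v²)
a(x, r) = r*x
(-534 - 1*(-547))*(a(5*5, T(-3, 5)) - 16*(-8)) + (783 + 68) = (-534 - 1*(-547))*((-3 + 5*(-3)²)*(5*5) - 16*(-8)) + (783 + 68) = (-534 + 547)*((-3 + 5*9)*25 - 1*(-128)) + 851 = 13*((-3 + 45)*25 + 128) + 851 = 13*(42*25 + 128) + 851 = 13*(1050 + 128) + 851 = 13*1178 + 851 = 15314 + 851 = 16165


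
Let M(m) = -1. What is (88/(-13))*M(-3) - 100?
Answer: -1212/13 ≈ -93.231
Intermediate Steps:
(88/(-13))*M(-3) - 100 = (88/(-13))*(-1) - 100 = (88*(-1/13))*(-1) - 100 = -88/13*(-1) - 100 = 88/13 - 100 = -1212/13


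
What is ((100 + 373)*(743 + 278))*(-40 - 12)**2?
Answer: 1305850832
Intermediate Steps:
((100 + 373)*(743 + 278))*(-40 - 12)**2 = (473*1021)*(-52)**2 = 482933*2704 = 1305850832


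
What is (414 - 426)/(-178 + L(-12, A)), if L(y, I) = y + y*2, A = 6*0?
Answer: 6/107 ≈ 0.056075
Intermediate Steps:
A = 0
L(y, I) = 3*y (L(y, I) = y + 2*y = 3*y)
(414 - 426)/(-178 + L(-12, A)) = (414 - 426)/(-178 + 3*(-12)) = -12/(-178 - 36) = -12/(-214) = -12*(-1/214) = 6/107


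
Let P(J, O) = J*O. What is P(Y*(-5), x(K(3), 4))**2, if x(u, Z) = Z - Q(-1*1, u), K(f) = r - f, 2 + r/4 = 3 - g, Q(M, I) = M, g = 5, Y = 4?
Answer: 10000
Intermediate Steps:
r = -16 (r = -8 + 4*(3 - 1*5) = -8 + 4*(3 - 5) = -8 + 4*(-2) = -8 - 8 = -16)
K(f) = -16 - f
x(u, Z) = 1 + Z (x(u, Z) = Z - (-1) = Z - 1*(-1) = Z + 1 = 1 + Z)
P(Y*(-5), x(K(3), 4))**2 = ((4*(-5))*(1 + 4))**2 = (-20*5)**2 = (-100)**2 = 10000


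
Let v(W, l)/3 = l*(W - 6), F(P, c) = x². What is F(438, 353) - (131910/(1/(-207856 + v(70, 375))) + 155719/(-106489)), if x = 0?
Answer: 1908364339981159/106489 ≈ 1.7921e+10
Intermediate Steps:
F(P, c) = 0 (F(P, c) = 0² = 0)
v(W, l) = 3*l*(-6 + W) (v(W, l) = 3*(l*(W - 6)) = 3*(l*(-6 + W)) = 3*l*(-6 + W))
F(438, 353) - (131910/(1/(-207856 + v(70, 375))) + 155719/(-106489)) = 0 - (131910/(1/(-207856 + 3*375*(-6 + 70))) + 155719/(-106489)) = 0 - (131910/(1/(-207856 + 3*375*64)) + 155719*(-1/106489)) = 0 - (131910/(1/(-207856 + 72000)) - 155719/106489) = 0 - (131910/(1/(-135856)) - 155719/106489) = 0 - (131910/(-1/135856) - 155719/106489) = 0 - (131910*(-135856) - 155719/106489) = 0 - (-17920764960 - 155719/106489) = 0 - 1*(-1908364339981159/106489) = 0 + 1908364339981159/106489 = 1908364339981159/106489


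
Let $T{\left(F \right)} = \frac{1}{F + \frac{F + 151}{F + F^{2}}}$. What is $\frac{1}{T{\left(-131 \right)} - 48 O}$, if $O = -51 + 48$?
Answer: $\frac{223091}{32123401} \approx 0.0069448$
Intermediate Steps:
$T{\left(F \right)} = \frac{1}{F + \frac{151 + F}{F + F^{2}}}$
$O = -3$
$\frac{1}{T{\left(-131 \right)} - 48 O} = \frac{1}{- \frac{131 \left(1 - 131\right)}{151 - 131 + \left(-131\right)^{2} + \left(-131\right)^{3}} - -144} = \frac{1}{\left(-131\right) \frac{1}{151 - 131 + 17161 - 2248091} \left(-130\right) + 144} = \frac{1}{\left(-131\right) \frac{1}{-2230910} \left(-130\right) + 144} = \frac{1}{\left(-131\right) \left(- \frac{1}{2230910}\right) \left(-130\right) + 144} = \frac{1}{- \frac{1703}{223091} + 144} = \frac{1}{\frac{32123401}{223091}} = \frac{223091}{32123401}$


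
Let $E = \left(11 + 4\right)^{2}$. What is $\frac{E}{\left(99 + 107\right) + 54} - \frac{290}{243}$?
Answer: $- \frac{4145}{12636} \approx -0.32803$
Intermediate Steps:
$E = 225$ ($E = 15^{2} = 225$)
$\frac{E}{\left(99 + 107\right) + 54} - \frac{290}{243} = \frac{225}{\left(99 + 107\right) + 54} - \frac{290}{243} = \frac{225}{206 + 54} - \frac{290}{243} = \frac{225}{260} - \frac{290}{243} = 225 \cdot \frac{1}{260} - \frac{290}{243} = \frac{45}{52} - \frac{290}{243} = - \frac{4145}{12636}$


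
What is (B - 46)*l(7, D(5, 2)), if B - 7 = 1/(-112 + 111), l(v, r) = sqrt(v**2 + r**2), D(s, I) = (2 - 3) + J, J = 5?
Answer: -40*sqrt(65) ≈ -322.49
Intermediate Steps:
D(s, I) = 4 (D(s, I) = (2 - 3) + 5 = -1 + 5 = 4)
l(v, r) = sqrt(r**2 + v**2)
B = 6 (B = 7 + 1/(-112 + 111) = 7 + 1/(-1) = 7 - 1 = 6)
(B - 46)*l(7, D(5, 2)) = (6 - 46)*sqrt(4**2 + 7**2) = -40*sqrt(16 + 49) = -40*sqrt(65)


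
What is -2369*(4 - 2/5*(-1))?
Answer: -52118/5 ≈ -10424.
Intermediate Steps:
-2369*(4 - 2/5*(-1)) = -2369*(4 + 2/5) = -2369*22/5 = -52118/5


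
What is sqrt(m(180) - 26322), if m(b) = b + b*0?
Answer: I*sqrt(26142) ≈ 161.68*I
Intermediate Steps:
m(b) = b (m(b) = b + 0 = b)
sqrt(m(180) - 26322) = sqrt(180 - 26322) = sqrt(-26142) = I*sqrt(26142)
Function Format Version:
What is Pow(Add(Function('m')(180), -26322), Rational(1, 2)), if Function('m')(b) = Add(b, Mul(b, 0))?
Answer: Mul(I, Pow(26142, Rational(1, 2))) ≈ Mul(161.68, I)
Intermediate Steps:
Function('m')(b) = b (Function('m')(b) = Add(b, 0) = b)
Pow(Add(Function('m')(180), -26322), Rational(1, 2)) = Pow(Add(180, -26322), Rational(1, 2)) = Pow(-26142, Rational(1, 2)) = Mul(I, Pow(26142, Rational(1, 2)))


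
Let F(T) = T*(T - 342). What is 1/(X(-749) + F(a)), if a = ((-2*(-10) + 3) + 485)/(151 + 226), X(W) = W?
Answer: -142129/171695029 ≈ -0.00082780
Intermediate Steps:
a = 508/377 (a = ((20 + 3) + 485)/377 = (23 + 485)*(1/377) = 508*(1/377) = 508/377 ≈ 1.3475)
F(T) = T*(-342 + T)
1/(X(-749) + F(a)) = 1/(-749 + 508*(-342 + 508/377)/377) = 1/(-749 + (508/377)*(-128426/377)) = 1/(-749 - 65240408/142129) = 1/(-171695029/142129) = -142129/171695029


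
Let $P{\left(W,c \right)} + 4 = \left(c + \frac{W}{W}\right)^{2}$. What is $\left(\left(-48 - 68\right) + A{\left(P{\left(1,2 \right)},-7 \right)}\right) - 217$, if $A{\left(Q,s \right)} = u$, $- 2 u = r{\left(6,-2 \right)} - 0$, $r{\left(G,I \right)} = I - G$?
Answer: $-329$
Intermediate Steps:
$P{\left(W,c \right)} = -4 + \left(1 + c\right)^{2}$ ($P{\left(W,c \right)} = -4 + \left(c + \frac{W}{W}\right)^{2} = -4 + \left(c + 1\right)^{2} = -4 + \left(1 + c\right)^{2}$)
$u = 4$ ($u = - \frac{\left(-2 - 6\right) - 0}{2} = - \frac{\left(-2 - 6\right) + 0}{2} = - \frac{-8 + 0}{2} = \left(- \frac{1}{2}\right) \left(-8\right) = 4$)
$A{\left(Q,s \right)} = 4$
$\left(\left(-48 - 68\right) + A{\left(P{\left(1,2 \right)},-7 \right)}\right) - 217 = \left(\left(-48 - 68\right) + 4\right) - 217 = \left(-116 + 4\right) - 217 = -112 - 217 = -329$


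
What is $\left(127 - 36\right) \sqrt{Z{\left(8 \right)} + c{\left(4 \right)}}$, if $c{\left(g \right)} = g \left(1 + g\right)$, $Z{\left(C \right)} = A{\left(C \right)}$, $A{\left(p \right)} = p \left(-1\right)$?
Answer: $182 \sqrt{3} \approx 315.23$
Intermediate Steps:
$A{\left(p \right)} = - p$
$Z{\left(C \right)} = - C$
$\left(127 - 36\right) \sqrt{Z{\left(8 \right)} + c{\left(4 \right)}} = \left(127 - 36\right) \sqrt{\left(-1\right) 8 + 4 \left(1 + 4\right)} = 91 \sqrt{-8 + 4 \cdot 5} = 91 \sqrt{-8 + 20} = 91 \sqrt{12} = 91 \cdot 2 \sqrt{3} = 182 \sqrt{3}$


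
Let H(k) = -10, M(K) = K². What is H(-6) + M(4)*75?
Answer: 1190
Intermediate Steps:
H(-6) + M(4)*75 = -10 + 4²*75 = -10 + 16*75 = -10 + 1200 = 1190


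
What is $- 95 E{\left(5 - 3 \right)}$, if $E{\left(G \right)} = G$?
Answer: $-190$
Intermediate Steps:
$- 95 E{\left(5 - 3 \right)} = - 95 \left(5 - 3\right) = \left(-95\right) 2 = -190$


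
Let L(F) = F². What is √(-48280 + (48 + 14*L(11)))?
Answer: I*√46538 ≈ 215.73*I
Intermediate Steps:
√(-48280 + (48 + 14*L(11))) = √(-48280 + (48 + 14*11²)) = √(-48280 + (48 + 14*121)) = √(-48280 + (48 + 1694)) = √(-48280 + 1742) = √(-46538) = I*√46538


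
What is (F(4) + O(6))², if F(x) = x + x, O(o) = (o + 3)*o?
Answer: 3844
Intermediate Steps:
O(o) = o*(3 + o) (O(o) = (3 + o)*o = o*(3 + o))
F(x) = 2*x
(F(4) + O(6))² = (2*4 + 6*(3 + 6))² = (8 + 6*9)² = (8 + 54)² = 62² = 3844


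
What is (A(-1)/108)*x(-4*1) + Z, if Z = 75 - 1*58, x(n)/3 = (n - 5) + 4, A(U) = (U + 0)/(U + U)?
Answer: 1219/72 ≈ 16.931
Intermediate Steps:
A(U) = ½ (A(U) = U/((2*U)) = U*(1/(2*U)) = ½)
x(n) = -3 + 3*n (x(n) = 3*((n - 5) + 4) = 3*((-5 + n) + 4) = 3*(-1 + n) = -3 + 3*n)
Z = 17 (Z = 75 - 58 = 17)
(A(-1)/108)*x(-4*1) + Z = ((½)/108)*(-3 + 3*(-4*1)) + 17 = ((½)*(1/108))*(-3 + 3*(-4)) + 17 = (-3 - 12)/216 + 17 = (1/216)*(-15) + 17 = -5/72 + 17 = 1219/72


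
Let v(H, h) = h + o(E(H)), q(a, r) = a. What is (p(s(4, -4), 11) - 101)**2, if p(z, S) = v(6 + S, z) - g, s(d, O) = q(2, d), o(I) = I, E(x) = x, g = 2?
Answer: 7056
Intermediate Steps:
v(H, h) = H + h (v(H, h) = h + H = H + h)
s(d, O) = 2
p(z, S) = 4 + S + z (p(z, S) = ((6 + S) + z) - 1*2 = (6 + S + z) - 2 = 4 + S + z)
(p(s(4, -4), 11) - 101)**2 = ((4 + 11 + 2) - 101)**2 = (17 - 101)**2 = (-84)**2 = 7056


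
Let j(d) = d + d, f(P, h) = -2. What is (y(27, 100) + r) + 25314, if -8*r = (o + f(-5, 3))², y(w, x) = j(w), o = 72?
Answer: 49511/2 ≈ 24756.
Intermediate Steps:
j(d) = 2*d
y(w, x) = 2*w
r = -1225/2 (r = -(72 - 2)²/8 = -⅛*70² = -⅛*4900 = -1225/2 ≈ -612.50)
(y(27, 100) + r) + 25314 = (2*27 - 1225/2) + 25314 = (54 - 1225/2) + 25314 = -1117/2 + 25314 = 49511/2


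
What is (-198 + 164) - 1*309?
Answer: -343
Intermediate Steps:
(-198 + 164) - 1*309 = -34 - 309 = -343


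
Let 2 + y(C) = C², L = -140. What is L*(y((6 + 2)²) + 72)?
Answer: -583240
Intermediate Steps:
y(C) = -2 + C²
L*(y((6 + 2)²) + 72) = -140*((-2 + ((6 + 2)²)²) + 72) = -140*((-2 + (8²)²) + 72) = -140*((-2 + 64²) + 72) = -140*((-2 + 4096) + 72) = -140*(4094 + 72) = -140*4166 = -583240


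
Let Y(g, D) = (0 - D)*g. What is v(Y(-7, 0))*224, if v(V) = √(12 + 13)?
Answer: 1120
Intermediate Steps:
Y(g, D) = -D*g (Y(g, D) = (-D)*g = -D*g)
v(V) = 5 (v(V) = √25 = 5)
v(Y(-7, 0))*224 = 5*224 = 1120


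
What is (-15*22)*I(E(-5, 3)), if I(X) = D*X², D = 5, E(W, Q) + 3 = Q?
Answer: 0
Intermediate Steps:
E(W, Q) = -3 + Q
I(X) = 5*X²
(-15*22)*I(E(-5, 3)) = (-15*22)*(5*(-3 + 3)²) = -1650*0² = -1650*0 = -330*0 = 0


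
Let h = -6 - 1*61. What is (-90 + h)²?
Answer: 24649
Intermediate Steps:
h = -67 (h = -6 - 61 = -67)
(-90 + h)² = (-90 - 67)² = (-157)² = 24649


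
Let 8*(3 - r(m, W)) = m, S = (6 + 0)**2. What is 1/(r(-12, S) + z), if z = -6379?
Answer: -2/12749 ≈ -0.00015688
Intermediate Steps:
S = 36 (S = 6**2 = 36)
r(m, W) = 3 - m/8
1/(r(-12, S) + z) = 1/((3 - 1/8*(-12)) - 6379) = 1/((3 + 3/2) - 6379) = 1/(9/2 - 6379) = 1/(-12749/2) = -2/12749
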